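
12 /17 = 0.71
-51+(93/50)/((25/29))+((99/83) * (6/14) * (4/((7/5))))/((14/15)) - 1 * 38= -3034707857/35586250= -85.28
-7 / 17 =-0.41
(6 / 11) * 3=18 / 11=1.64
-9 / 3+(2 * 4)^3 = 509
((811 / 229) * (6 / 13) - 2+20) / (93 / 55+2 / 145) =93230940 / 8094463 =11.52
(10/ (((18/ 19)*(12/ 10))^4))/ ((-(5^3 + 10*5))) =-0.03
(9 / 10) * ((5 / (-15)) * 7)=-21 / 10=-2.10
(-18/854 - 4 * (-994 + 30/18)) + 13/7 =726724/183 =3971.17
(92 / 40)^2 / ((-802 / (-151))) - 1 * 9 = -641921 / 80200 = -8.00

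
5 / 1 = 5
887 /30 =29.57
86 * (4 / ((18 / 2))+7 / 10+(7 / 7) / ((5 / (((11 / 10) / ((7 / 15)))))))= 43774 / 315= 138.97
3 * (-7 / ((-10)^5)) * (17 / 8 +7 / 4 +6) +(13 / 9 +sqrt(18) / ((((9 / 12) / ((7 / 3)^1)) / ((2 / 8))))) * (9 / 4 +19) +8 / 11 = 2488764241 / 79200000 +595 * sqrt(2) / 12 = 101.55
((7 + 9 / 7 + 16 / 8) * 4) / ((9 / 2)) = 64 / 7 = 9.14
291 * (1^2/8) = 291/8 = 36.38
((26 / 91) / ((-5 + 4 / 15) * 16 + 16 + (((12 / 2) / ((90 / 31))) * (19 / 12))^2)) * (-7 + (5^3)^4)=-15820312046400 / 11119073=-1422808.54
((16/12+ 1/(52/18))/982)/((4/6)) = 0.00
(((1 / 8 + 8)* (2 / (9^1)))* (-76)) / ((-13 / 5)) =475 / 9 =52.78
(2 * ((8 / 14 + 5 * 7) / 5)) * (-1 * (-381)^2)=-72290178 / 35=-2065433.66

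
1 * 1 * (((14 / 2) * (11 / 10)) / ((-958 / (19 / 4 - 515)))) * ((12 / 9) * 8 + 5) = 7386379 / 114960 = 64.25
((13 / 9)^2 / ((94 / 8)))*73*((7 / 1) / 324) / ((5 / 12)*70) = 0.01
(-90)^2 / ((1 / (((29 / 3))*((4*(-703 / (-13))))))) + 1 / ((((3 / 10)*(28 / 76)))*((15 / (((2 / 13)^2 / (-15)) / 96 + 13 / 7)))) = 227212151451347 / 13415220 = 16936893.43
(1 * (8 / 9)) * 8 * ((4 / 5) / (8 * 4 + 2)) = 128 / 765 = 0.17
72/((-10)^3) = -0.07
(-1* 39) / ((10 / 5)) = -39 / 2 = -19.50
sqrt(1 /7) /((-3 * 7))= -sqrt(7) /147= -0.02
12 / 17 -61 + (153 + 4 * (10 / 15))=4864 / 51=95.37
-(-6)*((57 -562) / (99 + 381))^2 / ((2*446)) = 10201 / 1370112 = 0.01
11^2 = 121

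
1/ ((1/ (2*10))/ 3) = 60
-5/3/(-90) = 1/54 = 0.02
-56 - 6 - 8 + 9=-61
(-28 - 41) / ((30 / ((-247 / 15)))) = 5681 / 150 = 37.87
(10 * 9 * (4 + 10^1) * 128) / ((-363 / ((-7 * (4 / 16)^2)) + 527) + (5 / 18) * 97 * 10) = 635040 / 6403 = 99.18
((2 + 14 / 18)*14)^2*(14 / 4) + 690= 484640 / 81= 5983.21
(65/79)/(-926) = -65/73154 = -0.00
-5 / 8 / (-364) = 5 / 2912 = 0.00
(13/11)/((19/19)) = 13/11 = 1.18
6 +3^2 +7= 22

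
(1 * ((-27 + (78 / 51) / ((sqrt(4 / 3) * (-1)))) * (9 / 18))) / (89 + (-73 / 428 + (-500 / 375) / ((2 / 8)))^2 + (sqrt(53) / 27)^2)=-1802805336 / 15940211465 - 868017384 * sqrt(3) / 270983594905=-0.12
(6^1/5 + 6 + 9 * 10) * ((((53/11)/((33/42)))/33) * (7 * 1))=841428/6655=126.44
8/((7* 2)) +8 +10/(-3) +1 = 131/21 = 6.24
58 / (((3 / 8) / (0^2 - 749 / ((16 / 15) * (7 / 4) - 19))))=1737680 / 257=6761.40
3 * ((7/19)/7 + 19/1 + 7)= 1485/19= 78.16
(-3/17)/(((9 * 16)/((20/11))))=-5/2244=-0.00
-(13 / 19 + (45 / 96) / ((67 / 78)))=-25051 / 20368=-1.23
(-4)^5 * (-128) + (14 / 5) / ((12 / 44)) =1966234 / 15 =131082.27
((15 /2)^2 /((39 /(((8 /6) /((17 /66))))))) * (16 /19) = 6.29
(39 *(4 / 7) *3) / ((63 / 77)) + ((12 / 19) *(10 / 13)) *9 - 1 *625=-931781 / 1729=-538.91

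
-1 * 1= -1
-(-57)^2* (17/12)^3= -9237.46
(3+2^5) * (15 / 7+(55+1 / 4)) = 2008.75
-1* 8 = -8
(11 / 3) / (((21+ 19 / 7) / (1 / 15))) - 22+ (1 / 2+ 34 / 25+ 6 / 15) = -19.73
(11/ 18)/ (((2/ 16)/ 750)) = 11000/ 3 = 3666.67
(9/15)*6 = 18/5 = 3.60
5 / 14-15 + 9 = -79 / 14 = -5.64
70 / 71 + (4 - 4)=70 / 71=0.99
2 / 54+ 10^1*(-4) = -1079 / 27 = -39.96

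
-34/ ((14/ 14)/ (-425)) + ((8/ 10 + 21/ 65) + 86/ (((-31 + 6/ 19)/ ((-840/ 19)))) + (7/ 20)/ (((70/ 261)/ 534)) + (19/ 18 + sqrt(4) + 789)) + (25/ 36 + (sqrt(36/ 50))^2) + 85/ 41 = 249639121503/ 15536950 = 16067.45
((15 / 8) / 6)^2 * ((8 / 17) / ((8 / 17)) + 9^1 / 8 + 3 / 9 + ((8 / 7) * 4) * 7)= 20675 / 6144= 3.37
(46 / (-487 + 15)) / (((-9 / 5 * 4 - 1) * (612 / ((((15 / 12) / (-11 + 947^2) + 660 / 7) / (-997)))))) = -38895410975 / 21178590958965888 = -0.00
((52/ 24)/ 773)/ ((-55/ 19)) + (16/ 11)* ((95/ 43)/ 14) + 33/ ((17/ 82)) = 208070686441/ 1305295530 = 159.41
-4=-4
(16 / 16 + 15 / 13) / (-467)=-0.00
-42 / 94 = -21 / 47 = -0.45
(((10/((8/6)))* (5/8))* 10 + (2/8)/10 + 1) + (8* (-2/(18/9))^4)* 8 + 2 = 1139/10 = 113.90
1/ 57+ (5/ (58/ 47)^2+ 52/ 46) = 19542815/ 4410204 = 4.43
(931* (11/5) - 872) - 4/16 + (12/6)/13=1176.10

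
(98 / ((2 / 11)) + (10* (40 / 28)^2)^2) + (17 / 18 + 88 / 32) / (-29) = 2394761783 / 2506644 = 955.37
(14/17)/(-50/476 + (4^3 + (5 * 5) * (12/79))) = 15484/1272753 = 0.01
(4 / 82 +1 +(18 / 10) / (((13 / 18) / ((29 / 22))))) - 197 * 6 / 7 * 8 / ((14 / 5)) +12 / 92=-15791652637 / 33038005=-477.98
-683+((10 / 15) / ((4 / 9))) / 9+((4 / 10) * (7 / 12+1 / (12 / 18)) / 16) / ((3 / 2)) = -98323 / 144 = -682.80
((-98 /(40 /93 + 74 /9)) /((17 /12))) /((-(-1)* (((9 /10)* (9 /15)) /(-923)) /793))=3131874200 /289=10836934.95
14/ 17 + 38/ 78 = 869/ 663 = 1.31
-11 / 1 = -11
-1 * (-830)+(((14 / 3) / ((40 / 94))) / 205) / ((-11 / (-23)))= 56157067 / 67650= 830.11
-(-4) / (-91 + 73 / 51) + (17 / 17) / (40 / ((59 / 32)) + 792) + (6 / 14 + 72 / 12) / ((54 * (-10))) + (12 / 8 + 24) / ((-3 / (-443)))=2167630666927 / 575663928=3765.44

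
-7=-7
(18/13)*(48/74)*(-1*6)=-2592/481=-5.39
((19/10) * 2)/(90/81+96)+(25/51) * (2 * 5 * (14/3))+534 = 19597837/35190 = 556.91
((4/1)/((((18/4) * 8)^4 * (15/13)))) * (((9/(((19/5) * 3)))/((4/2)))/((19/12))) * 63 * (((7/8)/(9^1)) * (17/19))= 10829/3840162048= 0.00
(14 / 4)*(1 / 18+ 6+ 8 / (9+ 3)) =847 / 36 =23.53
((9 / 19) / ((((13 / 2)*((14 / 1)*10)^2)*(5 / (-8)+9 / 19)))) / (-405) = 1 / 16482375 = 0.00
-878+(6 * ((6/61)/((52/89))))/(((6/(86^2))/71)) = 69406732/793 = 87524.25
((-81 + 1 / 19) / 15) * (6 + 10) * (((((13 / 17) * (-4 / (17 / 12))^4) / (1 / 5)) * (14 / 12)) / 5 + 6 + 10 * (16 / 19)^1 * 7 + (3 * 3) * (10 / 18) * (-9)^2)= -349620908639776 / 7688525655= -45473.08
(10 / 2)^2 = 25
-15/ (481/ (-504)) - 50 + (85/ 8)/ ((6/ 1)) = -750635/ 23088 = -32.51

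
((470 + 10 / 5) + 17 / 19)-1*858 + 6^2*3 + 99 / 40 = -208719 / 760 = -274.63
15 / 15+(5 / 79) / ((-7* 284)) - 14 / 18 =0.22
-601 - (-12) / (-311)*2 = -186935 / 311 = -601.08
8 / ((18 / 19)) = 76 / 9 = 8.44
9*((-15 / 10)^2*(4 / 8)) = 81 / 8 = 10.12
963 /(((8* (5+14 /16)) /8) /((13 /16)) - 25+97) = 12519 /1030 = 12.15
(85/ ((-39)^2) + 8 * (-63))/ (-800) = 766499/ 1216800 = 0.63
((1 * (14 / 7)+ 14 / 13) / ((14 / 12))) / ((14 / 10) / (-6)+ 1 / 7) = -7200 / 247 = -29.15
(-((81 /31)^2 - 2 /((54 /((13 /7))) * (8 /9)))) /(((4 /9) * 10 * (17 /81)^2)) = -4289929533 /124422592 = -34.48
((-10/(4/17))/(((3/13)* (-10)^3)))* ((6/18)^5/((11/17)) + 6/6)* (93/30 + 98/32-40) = -160928443/25660800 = -6.27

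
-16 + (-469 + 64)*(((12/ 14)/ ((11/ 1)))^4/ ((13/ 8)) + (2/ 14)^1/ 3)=-16129401133/ 456989533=-35.29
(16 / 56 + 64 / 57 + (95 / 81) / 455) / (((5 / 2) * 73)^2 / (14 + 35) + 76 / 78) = 0.00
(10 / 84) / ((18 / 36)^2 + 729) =0.00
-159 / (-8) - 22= -17 / 8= -2.12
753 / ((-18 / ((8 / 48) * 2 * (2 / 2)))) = -13.94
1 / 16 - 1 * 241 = -3855 / 16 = -240.94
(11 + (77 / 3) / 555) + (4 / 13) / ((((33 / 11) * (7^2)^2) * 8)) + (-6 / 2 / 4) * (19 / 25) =10888941517 / 1039392900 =10.48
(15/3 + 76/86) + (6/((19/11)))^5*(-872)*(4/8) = -23478104681801/106472257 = -220509.13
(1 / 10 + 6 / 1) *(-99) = -6039 / 10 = -603.90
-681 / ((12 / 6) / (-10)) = 3405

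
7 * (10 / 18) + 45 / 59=2470 / 531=4.65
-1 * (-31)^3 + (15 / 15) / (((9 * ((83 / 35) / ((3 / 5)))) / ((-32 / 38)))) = 140941109 / 4731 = 29790.98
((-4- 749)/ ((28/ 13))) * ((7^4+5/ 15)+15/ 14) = -329239963/ 392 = -839897.86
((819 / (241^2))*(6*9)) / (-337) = -44226 / 19573297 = -0.00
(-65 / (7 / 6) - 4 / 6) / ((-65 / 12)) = 4736 / 455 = 10.41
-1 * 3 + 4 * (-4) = -19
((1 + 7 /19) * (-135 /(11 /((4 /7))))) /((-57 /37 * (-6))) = -28860 /27797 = -1.04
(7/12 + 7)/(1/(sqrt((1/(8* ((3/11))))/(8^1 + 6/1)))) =13* sqrt(231)/144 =1.37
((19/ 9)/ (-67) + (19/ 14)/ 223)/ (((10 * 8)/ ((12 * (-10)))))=47861/ 1255044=0.04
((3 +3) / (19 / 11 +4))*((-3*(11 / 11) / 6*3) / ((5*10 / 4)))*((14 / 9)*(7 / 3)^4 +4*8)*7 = -1252724 / 18225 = -68.74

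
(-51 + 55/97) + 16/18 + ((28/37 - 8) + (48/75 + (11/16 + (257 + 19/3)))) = 2685808631/12920400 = 207.87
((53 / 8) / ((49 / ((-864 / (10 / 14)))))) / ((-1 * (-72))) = -2.27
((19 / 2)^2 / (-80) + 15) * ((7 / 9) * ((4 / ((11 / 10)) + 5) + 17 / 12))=41233871 / 380160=108.46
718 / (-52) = -359 / 26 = -13.81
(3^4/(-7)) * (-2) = 162/7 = 23.14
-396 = -396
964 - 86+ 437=1315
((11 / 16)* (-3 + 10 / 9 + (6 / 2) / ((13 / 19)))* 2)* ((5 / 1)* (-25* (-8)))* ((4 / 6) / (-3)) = -803000 / 1053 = -762.58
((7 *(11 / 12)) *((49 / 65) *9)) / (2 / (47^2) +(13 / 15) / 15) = 1125165195 / 1516684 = 741.86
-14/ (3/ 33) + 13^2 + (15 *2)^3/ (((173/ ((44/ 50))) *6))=6555/ 173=37.89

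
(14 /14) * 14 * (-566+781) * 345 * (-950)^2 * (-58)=-54357665250000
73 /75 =0.97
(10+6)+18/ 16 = 137/ 8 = 17.12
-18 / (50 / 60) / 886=-54 / 2215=-0.02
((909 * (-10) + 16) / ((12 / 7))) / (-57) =92.86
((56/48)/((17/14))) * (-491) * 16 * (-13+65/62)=47540584/527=90209.84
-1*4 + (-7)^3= -347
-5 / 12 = -0.42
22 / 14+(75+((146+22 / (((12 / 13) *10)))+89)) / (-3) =-129221 / 1260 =-102.56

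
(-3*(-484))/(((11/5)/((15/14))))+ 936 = 11502/7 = 1643.14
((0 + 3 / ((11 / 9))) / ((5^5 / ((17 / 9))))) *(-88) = -408 / 3125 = -0.13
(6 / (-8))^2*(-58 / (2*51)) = -0.32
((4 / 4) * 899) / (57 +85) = 6.33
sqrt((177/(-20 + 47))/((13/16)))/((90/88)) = 176 *sqrt(767)/1755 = 2.78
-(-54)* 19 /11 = 1026 /11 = 93.27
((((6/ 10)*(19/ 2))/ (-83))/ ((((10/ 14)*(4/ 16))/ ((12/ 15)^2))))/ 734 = -0.00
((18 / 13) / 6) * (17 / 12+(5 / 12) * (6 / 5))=23 / 52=0.44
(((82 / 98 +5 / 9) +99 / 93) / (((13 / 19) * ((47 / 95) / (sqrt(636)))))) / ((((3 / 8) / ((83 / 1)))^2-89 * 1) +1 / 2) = -2.07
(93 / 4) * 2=93 / 2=46.50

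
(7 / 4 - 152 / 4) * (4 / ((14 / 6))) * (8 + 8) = -6960 / 7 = -994.29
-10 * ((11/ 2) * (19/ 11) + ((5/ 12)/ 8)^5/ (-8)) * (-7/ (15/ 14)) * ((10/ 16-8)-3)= -2520251765756417/ 391378894848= -6439.42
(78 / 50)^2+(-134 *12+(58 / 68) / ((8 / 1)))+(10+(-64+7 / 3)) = -845134489 / 510000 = -1657.13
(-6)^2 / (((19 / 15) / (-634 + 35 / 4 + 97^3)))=492505785 / 19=25921357.11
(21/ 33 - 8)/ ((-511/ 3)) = 243/ 5621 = 0.04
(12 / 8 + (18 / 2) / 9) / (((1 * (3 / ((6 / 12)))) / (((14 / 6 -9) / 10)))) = -5 / 18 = -0.28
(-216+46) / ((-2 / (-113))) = -9605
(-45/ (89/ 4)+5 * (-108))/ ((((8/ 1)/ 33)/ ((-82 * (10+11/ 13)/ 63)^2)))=-328406816760/ 737009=-445594.04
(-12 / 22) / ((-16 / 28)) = 21 / 22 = 0.95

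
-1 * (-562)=562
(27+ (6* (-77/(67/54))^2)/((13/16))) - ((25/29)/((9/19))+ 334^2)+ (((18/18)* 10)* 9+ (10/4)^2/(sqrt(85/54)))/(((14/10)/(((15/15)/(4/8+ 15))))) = -274611374798308/3305165409+ 75* sqrt(510)/7378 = -83085.29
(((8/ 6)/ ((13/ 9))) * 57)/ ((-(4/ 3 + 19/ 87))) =-2204/ 65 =-33.91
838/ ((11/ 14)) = 11732/ 11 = 1066.55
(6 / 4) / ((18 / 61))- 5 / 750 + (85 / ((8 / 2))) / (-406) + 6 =11.02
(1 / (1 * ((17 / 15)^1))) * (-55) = -825 / 17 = -48.53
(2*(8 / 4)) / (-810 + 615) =-4 / 195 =-0.02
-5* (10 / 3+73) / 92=-1145 / 276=-4.15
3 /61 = 0.05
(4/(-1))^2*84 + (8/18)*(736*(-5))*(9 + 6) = -69568/3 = -23189.33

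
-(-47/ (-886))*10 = -235/ 443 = -0.53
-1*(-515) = 515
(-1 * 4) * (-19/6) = 38/3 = 12.67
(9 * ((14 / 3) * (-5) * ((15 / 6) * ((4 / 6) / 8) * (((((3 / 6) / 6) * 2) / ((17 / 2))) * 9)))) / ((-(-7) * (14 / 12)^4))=-24300 / 40817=-0.60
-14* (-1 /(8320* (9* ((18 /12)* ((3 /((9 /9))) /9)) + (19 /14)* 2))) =49 /210080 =0.00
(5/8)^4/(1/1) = 625/4096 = 0.15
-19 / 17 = -1.12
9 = 9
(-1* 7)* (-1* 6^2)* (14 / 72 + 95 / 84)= 334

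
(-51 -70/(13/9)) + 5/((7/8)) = -8531/91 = -93.75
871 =871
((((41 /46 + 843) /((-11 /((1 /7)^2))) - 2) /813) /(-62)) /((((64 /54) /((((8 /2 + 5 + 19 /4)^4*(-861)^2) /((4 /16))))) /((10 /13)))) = 50068832301365625 /10288738304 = 4866372.42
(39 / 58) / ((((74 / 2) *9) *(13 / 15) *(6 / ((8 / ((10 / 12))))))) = 4 / 1073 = 0.00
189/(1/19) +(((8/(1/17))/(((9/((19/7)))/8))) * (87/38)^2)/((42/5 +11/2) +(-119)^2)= 3591.12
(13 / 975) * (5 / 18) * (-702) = -13 / 5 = -2.60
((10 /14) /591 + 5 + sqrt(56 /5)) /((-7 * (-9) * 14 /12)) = 4 * sqrt(70) /735 + 41380 /608139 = 0.11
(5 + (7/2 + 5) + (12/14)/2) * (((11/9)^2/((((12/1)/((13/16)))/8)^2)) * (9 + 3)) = 73.26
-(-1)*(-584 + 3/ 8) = -4669/ 8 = -583.62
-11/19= -0.58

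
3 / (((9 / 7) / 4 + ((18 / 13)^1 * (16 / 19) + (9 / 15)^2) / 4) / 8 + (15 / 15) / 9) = 1167075 / 77407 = 15.08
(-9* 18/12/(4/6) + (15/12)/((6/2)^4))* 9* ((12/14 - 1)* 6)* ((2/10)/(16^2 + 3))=3278/27195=0.12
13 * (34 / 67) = 442 / 67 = 6.60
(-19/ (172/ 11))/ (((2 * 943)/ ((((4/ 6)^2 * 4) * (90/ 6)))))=-0.02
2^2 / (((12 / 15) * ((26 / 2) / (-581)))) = -223.46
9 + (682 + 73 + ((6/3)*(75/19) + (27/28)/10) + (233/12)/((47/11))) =582494803/750120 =776.54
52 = 52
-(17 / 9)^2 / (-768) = 289 / 62208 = 0.00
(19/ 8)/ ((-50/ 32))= -38/ 25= -1.52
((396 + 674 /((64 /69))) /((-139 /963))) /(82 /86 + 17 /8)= -495872775 /196268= -2526.51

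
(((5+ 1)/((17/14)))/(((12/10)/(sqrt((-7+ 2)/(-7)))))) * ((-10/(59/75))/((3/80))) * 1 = -200000 * sqrt(35)/1003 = -1179.68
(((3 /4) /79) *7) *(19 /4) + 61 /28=22069 /8848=2.49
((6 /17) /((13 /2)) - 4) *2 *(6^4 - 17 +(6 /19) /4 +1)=-42416696 /4199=-10101.62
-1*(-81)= 81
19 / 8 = 2.38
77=77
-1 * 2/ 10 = -1/ 5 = -0.20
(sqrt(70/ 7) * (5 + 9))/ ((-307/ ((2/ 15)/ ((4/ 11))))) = -77 * sqrt(10)/ 4605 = -0.05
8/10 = 4/5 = 0.80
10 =10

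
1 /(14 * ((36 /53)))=53 /504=0.11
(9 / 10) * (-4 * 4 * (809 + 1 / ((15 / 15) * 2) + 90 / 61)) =-3561804 / 305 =-11678.05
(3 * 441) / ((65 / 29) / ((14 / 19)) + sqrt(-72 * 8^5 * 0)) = 537138 / 1235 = 434.93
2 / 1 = 2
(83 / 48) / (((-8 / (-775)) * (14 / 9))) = 192975 / 1792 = 107.69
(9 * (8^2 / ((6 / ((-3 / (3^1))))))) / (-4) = 24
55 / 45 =1.22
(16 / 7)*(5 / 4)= 20 / 7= 2.86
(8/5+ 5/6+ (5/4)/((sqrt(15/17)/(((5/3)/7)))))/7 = 5* sqrt(255)/1764+ 73/210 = 0.39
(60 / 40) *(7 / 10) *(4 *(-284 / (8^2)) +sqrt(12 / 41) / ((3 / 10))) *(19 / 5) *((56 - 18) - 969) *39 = 1028597661 / 400 - 4829097 *sqrt(123) / 205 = 2310239.14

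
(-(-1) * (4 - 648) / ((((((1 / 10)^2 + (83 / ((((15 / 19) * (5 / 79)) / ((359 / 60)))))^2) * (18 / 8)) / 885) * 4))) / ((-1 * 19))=0.00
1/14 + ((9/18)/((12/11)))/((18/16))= 181/378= 0.48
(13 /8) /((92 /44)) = 143 /184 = 0.78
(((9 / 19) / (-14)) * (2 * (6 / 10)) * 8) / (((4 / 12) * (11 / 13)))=-8424 / 7315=-1.15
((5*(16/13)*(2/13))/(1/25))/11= 4000/1859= 2.15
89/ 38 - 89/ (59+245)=623/ 304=2.05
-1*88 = -88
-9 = -9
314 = 314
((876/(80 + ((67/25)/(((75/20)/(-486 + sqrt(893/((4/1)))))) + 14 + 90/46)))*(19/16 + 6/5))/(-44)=0.20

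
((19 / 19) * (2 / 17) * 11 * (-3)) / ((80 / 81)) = -2673 / 680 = -3.93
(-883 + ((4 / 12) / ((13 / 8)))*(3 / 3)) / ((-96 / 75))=860725 / 1248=689.68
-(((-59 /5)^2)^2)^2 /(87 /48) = -207385335.32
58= 58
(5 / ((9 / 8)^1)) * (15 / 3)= 22.22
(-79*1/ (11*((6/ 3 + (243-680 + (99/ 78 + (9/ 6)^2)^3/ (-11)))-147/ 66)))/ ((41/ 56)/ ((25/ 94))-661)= -7775622400/ 314423506778499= -0.00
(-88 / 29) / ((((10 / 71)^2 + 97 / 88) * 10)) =-19518752 / 72177665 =-0.27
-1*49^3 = -117649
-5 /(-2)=5 /2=2.50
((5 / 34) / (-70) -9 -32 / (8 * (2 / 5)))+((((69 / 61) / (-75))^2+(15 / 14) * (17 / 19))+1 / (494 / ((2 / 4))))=-2466626779081 / 136714191250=-18.04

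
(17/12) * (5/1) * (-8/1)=-170/3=-56.67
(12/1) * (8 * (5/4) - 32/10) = 408/5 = 81.60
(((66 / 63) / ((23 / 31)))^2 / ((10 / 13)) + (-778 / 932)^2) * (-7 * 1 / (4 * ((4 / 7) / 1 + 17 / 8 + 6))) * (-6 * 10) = 1666073323162 / 41958285141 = 39.71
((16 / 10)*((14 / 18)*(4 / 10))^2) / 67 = 1568 / 678375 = 0.00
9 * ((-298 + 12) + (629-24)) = 2871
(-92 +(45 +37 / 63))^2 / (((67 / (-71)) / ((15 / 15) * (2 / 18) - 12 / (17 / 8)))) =4320654448 / 341901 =12637.15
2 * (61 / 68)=61 / 34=1.79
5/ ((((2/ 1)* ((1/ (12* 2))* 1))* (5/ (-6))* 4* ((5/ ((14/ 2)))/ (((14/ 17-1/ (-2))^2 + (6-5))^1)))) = -200403/ 2890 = -69.34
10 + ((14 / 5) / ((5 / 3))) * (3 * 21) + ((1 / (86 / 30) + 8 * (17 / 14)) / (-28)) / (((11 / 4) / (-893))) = 134743017 / 579425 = 232.55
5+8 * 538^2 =2315557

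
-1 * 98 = -98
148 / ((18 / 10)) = 740 / 9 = 82.22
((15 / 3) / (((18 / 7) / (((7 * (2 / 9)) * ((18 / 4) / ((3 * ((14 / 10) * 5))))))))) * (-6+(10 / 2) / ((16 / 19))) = -35 / 864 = -0.04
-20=-20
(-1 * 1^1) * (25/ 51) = -25/ 51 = -0.49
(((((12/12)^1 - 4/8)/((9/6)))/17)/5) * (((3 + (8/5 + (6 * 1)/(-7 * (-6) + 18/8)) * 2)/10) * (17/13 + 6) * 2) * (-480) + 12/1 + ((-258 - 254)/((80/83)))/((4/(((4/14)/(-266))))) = -343569196/60696545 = -5.66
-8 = -8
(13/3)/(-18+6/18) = -13/53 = -0.25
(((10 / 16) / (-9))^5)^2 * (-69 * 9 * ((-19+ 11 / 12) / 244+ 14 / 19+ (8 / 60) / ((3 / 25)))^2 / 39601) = -19685625027412109375 / 152953425968237964966495667617792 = -0.00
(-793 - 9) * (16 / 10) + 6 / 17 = -109042 / 85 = -1282.85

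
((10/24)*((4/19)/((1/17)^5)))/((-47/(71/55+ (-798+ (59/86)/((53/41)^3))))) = 265423098067721287/125768014306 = 2110418.13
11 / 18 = 0.61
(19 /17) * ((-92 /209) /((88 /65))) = -1495 /4114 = -0.36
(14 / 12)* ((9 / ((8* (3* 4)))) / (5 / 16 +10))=7 / 660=0.01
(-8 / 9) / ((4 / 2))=-4 / 9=-0.44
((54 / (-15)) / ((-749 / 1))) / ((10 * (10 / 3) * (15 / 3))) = 27 / 936250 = 0.00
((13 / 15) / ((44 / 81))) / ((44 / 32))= 702 / 605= 1.16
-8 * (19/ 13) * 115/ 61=-17480/ 793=-22.04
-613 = -613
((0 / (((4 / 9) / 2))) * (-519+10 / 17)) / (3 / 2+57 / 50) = 0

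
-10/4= -5/2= -2.50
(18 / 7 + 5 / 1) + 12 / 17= 985 / 119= 8.28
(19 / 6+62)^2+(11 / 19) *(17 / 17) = 4247.27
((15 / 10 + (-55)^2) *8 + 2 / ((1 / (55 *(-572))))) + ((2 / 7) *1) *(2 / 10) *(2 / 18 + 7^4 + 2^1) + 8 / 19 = -230842996 / 5985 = -38570.26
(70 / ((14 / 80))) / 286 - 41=-39.60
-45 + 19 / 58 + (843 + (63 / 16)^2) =6041885 / 7424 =813.83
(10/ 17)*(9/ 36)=5/ 34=0.15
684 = 684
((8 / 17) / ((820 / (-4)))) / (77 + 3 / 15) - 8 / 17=-3724 / 7913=-0.47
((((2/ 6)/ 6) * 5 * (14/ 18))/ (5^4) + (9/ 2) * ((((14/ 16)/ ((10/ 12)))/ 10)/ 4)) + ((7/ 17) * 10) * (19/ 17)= 884026241/ 187272000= 4.72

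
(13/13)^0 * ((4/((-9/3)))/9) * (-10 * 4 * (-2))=-320/27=-11.85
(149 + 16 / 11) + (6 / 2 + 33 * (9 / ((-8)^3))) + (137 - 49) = 1356605 / 5632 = 240.87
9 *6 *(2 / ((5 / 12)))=1296 / 5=259.20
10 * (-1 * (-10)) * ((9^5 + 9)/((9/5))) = 3281000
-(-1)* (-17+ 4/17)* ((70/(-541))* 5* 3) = 299250/9197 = 32.54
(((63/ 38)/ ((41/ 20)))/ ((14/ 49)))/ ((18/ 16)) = 1960/ 779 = 2.52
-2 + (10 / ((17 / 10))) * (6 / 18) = -0.04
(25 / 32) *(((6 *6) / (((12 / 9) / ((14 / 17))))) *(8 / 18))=7.72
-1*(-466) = 466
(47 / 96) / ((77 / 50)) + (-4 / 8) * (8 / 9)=-1403 / 11088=-0.13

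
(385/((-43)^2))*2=770/1849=0.42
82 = 82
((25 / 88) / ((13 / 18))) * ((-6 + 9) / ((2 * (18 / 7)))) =525 / 2288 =0.23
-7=-7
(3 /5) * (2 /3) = 2 /5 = 0.40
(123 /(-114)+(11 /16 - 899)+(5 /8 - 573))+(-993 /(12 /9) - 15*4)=-692061 /304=-2276.52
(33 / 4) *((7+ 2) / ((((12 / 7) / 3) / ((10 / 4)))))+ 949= 40763 / 32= 1273.84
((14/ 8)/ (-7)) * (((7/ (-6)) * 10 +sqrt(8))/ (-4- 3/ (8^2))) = -80/ 111 +32 * sqrt(2)/ 259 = -0.55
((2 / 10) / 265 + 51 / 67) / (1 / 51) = 3449742 / 88775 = 38.86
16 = 16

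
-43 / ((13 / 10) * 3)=-430 / 39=-11.03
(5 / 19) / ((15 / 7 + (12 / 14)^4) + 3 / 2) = 0.06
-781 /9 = -86.78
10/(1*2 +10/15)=15/4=3.75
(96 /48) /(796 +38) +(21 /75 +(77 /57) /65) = 0.30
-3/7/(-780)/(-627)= -1/1141140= -0.00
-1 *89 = -89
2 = 2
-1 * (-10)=10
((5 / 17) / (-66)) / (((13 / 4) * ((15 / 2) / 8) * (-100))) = 8 / 546975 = 0.00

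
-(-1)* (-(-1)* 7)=7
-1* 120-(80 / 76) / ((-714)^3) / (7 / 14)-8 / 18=-104122604287 / 864486567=-120.44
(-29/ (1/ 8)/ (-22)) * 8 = 928/ 11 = 84.36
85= 85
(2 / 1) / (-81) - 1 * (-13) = 1051 / 81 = 12.98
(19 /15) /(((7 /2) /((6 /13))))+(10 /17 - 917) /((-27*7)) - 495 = -3790028 /7735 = -489.98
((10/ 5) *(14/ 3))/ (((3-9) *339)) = -14/ 3051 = -0.00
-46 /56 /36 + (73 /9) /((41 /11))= 88993 /41328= 2.15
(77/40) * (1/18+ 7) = 9779/720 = 13.58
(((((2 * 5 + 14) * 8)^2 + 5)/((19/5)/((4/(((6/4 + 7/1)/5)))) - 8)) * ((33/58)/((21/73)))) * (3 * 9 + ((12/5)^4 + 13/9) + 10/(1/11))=-16331815043896/8332425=-1960031.45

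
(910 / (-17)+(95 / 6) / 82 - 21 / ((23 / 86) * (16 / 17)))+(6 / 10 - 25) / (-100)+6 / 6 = -6517643683 / 48093000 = -135.52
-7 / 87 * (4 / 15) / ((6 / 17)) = -238 / 3915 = -0.06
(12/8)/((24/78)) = 39/8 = 4.88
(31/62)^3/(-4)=-1/32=-0.03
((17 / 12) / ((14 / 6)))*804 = 3417 / 7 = 488.14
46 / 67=0.69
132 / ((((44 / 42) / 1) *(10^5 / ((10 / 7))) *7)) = 9 / 35000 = 0.00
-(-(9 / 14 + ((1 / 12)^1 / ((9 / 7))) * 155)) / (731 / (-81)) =-24243 / 20468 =-1.18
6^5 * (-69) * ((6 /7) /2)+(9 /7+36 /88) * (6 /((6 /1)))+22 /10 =-177056521 /770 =-229943.53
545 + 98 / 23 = 12633 / 23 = 549.26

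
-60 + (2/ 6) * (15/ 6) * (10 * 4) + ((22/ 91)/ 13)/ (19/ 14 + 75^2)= -1064956748/ 39935883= -26.67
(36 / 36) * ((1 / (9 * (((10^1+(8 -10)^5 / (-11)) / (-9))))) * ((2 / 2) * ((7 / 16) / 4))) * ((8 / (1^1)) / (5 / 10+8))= -77 / 9656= -0.01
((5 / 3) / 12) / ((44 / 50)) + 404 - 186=172781 / 792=218.16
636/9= 212/3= 70.67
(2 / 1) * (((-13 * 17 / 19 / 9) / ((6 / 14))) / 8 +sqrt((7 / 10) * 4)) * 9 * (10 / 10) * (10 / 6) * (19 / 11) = -7735 / 396 +114 * sqrt(70) / 11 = 67.18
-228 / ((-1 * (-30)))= -38 / 5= -7.60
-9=-9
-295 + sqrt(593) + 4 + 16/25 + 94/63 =-454967/1575 + sqrt(593) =-264.52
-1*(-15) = 15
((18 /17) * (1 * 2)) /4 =9 /17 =0.53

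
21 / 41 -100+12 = -3587 / 41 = -87.49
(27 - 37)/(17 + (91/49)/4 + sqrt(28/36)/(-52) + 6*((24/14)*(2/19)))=-39920500620/74040460573 - 13797420*sqrt(7)/74040460573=-0.54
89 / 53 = 1.68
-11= -11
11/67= 0.16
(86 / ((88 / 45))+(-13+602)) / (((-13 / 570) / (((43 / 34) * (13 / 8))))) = -341314005 / 5984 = -57037.77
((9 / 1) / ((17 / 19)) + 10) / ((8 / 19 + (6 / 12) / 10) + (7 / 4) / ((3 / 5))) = 194370 / 32827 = 5.92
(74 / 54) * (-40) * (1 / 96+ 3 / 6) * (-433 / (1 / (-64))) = -62802320 / 81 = -775337.28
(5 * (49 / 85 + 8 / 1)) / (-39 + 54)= 243 / 85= 2.86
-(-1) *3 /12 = 1 /4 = 0.25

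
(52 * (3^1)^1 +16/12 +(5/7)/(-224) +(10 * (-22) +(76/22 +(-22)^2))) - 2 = 21876571/51744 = 422.78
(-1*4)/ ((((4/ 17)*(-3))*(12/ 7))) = 119/ 36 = 3.31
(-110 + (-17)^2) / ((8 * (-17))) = -179 / 136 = -1.32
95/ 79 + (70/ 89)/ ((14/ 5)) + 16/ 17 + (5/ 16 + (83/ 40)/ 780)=10217256191/ 3729242400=2.74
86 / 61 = 1.41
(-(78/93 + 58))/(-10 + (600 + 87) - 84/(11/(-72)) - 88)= -20064/388337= -0.05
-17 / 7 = -2.43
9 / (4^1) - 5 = -2.75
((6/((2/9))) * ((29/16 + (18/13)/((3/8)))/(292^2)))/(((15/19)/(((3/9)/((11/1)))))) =13053/195084032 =0.00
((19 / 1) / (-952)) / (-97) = 19 / 92344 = 0.00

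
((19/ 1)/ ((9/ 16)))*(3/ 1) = 304/ 3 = 101.33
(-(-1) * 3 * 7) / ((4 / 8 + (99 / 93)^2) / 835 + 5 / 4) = 67404540 / 4018453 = 16.77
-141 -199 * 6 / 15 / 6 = -2314 / 15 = -154.27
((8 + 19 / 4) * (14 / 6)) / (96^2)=119 / 36864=0.00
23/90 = 0.26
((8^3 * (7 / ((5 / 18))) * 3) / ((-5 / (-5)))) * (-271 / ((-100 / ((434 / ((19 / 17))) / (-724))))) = -24185202048 / 429875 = -56261.01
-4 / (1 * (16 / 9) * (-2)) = 9 / 8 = 1.12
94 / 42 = 47 / 21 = 2.24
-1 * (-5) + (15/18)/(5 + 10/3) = 51/10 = 5.10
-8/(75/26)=-2.77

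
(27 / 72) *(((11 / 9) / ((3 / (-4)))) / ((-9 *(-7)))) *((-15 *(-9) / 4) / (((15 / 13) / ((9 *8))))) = -143 / 7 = -20.43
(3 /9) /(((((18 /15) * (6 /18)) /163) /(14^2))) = 26623.33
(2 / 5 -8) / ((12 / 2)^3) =-19 / 540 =-0.04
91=91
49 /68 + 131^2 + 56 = 1170805 /68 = 17217.72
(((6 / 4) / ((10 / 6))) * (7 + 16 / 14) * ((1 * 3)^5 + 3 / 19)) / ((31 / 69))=122958 / 31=3966.39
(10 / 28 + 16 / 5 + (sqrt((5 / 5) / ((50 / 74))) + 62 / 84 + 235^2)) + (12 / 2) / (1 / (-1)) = sqrt(37) / 5 + 5798446 / 105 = 55224.51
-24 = -24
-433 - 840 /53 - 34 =-25591 /53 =-482.85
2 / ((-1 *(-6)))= 1 / 3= 0.33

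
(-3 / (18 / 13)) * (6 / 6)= -13 / 6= -2.17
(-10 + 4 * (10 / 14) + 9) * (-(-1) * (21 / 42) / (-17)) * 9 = -117 / 238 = -0.49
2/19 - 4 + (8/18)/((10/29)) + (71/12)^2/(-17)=-4.67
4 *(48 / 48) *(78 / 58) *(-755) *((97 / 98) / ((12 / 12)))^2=-277048005 / 69629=-3978.92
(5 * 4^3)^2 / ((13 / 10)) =1024000 / 13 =78769.23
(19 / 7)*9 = 171 / 7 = 24.43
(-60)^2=3600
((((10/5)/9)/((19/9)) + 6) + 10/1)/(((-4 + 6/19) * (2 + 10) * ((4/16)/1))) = -51/35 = -1.46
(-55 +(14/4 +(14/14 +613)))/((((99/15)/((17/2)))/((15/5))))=2173.30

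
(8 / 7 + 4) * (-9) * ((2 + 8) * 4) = -12960 / 7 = -1851.43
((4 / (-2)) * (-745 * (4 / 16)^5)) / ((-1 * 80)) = -149 / 8192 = -0.02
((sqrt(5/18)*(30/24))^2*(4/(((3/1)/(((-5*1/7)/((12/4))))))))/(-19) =625/86184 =0.01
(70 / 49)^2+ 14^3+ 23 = 135683 / 49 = 2769.04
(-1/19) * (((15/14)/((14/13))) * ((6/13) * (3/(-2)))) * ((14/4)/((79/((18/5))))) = 243/42028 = 0.01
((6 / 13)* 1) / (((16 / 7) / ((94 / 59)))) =987 / 3068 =0.32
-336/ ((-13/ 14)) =4704/ 13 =361.85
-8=-8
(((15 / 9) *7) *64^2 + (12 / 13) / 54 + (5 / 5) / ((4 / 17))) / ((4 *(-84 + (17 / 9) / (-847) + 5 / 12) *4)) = -18944134979 / 530127728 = -35.74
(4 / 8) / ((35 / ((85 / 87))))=17 / 1218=0.01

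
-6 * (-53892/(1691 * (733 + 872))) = 107784/904685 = 0.12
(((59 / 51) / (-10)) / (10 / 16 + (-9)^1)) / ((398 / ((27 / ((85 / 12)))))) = 12744 / 96330925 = 0.00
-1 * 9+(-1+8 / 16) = -19 / 2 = -9.50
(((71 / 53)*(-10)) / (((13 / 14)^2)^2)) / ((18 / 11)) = -150014480 / 13623597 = -11.01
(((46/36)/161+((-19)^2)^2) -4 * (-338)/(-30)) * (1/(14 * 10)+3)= 34553087903/88200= 391758.37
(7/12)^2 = 49/144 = 0.34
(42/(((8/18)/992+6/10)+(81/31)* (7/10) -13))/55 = -93744/1297637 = -0.07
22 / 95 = 0.23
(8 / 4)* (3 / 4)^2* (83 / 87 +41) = 5475 / 116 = 47.20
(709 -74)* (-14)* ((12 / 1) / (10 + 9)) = -106680 / 19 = -5614.74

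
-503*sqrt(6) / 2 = -616.05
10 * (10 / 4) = 25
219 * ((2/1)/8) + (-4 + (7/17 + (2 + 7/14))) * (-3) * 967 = 218397/68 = 3211.72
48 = 48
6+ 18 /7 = 8.57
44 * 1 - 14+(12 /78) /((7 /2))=2734 /91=30.04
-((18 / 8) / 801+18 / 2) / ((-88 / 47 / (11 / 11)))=150635 / 31328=4.81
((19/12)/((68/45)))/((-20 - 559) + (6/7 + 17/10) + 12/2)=-9975/5430616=-0.00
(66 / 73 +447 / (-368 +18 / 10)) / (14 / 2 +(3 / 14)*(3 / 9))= -65814 / 1470293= -0.04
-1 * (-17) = 17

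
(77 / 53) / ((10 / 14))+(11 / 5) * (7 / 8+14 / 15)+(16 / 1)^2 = 8331991 / 31800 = 262.01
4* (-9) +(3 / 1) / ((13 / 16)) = -420 / 13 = -32.31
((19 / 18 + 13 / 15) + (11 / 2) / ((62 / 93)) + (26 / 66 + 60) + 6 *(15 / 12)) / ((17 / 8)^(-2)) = 44671019 / 126720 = 352.52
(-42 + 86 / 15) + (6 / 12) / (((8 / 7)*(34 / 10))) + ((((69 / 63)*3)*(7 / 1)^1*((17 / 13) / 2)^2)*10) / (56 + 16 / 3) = -11906221 / 344760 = -34.53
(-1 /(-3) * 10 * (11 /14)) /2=55 /42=1.31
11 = 11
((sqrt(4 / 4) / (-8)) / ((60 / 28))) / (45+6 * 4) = -7 / 8280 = -0.00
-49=-49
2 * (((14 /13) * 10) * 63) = 17640 /13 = 1356.92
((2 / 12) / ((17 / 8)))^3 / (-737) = -64 / 97763787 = -0.00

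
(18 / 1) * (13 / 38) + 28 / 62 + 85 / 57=14314 / 1767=8.10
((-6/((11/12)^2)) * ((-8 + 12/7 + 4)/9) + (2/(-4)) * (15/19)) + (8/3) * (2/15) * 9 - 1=582361/160930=3.62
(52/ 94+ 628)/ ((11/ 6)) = 342.85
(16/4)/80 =1/20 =0.05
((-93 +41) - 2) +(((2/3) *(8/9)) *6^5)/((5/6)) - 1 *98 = 26888/5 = 5377.60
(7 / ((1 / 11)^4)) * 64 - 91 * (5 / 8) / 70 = 104946675 / 16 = 6559167.19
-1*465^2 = -216225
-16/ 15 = -1.07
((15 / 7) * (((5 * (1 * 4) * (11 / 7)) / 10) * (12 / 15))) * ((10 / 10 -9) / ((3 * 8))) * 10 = -17.96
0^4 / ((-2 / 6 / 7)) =0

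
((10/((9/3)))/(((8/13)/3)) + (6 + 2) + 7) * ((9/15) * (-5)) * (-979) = 91781.25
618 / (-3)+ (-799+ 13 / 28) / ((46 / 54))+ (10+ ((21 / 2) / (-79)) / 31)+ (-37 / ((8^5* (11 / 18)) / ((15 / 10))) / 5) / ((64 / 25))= -10309238627485715 / 9095723614208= -1133.42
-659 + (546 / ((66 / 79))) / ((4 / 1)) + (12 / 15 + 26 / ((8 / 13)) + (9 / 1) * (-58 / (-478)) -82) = -533.47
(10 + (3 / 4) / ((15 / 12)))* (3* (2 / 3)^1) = 106 / 5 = 21.20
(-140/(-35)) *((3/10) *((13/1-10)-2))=6/5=1.20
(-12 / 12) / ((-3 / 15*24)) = 5 / 24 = 0.21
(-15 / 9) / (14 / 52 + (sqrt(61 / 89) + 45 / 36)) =-365612 / 234303 + 2704 * sqrt(5429) / 234303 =-0.71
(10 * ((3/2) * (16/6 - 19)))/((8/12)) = -735/2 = -367.50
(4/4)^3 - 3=-2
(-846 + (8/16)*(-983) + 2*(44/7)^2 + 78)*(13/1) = -1503931/98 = -15346.23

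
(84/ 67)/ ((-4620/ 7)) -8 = -29487/ 3685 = -8.00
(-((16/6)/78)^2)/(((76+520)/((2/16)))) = -1/4079322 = -0.00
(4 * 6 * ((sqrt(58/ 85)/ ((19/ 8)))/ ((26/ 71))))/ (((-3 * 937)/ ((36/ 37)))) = -81792 * sqrt(4930)/ 727875655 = -0.01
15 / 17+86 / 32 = 971 / 272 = 3.57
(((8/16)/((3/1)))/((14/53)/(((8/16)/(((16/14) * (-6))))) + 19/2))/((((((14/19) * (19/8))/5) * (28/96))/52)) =14.44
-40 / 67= -0.60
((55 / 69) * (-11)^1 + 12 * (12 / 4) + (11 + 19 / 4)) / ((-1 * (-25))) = 11863 / 6900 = 1.72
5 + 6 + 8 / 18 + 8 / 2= 139 / 9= 15.44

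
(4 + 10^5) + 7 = 100011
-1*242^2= -58564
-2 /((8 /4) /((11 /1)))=-11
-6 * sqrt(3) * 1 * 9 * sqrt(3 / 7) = -162 * sqrt(7) / 7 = -61.23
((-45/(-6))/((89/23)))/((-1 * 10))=-69/356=-0.19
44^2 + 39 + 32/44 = 21733/11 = 1975.73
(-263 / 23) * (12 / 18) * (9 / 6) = -263 / 23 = -11.43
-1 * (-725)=725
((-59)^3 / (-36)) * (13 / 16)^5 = 76255785047 / 37748736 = 2020.09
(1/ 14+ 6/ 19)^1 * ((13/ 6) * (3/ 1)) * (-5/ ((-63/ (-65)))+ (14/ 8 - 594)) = -201582433/ 134064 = -1503.63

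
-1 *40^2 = -1600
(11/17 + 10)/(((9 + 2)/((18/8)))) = 1629/748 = 2.18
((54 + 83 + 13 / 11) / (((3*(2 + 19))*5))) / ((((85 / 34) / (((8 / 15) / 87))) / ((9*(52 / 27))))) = 252928 / 13565475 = 0.02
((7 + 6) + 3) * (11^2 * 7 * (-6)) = -81312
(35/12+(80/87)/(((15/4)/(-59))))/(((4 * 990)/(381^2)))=-194499611/459360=-423.41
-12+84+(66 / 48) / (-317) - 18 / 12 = 178777 / 2536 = 70.50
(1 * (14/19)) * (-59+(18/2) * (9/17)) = -12908/323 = -39.96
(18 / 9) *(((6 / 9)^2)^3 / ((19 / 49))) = 6272 / 13851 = 0.45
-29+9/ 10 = -28.10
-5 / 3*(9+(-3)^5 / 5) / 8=33 / 4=8.25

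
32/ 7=4.57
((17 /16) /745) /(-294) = -17 /3504480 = -0.00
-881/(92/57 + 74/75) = -1255425/3706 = -338.75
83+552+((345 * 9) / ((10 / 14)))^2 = 18897044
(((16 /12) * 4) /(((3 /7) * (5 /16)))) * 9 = 358.40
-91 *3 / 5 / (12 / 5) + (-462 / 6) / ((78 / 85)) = -16639 / 156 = -106.66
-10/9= -1.11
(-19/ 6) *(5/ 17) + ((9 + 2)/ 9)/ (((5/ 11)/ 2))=6803/ 1530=4.45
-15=-15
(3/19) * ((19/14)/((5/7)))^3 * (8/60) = 361/2500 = 0.14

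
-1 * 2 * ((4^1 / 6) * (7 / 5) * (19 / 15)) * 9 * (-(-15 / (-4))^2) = 1197 / 4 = 299.25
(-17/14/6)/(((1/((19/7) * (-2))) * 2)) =323/588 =0.55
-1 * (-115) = 115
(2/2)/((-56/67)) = -67/56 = -1.20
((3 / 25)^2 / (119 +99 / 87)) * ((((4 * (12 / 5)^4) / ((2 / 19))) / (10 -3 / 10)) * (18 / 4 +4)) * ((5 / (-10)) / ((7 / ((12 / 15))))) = -1748107008 / 231019140625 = -0.01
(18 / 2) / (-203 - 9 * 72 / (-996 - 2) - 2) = -4491 / 101971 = -0.04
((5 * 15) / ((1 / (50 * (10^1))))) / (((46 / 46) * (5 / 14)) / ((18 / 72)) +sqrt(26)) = -1312500 / 587 +918750 * sqrt(26) / 587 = 5744.85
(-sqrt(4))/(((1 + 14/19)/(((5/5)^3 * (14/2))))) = -266/33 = -8.06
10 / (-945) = -2 / 189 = -0.01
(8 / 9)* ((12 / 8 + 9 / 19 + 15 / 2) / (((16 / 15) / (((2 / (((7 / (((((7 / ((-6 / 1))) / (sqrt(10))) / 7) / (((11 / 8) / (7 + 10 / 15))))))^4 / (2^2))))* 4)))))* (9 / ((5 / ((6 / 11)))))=2292457472 / 2975529155445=0.00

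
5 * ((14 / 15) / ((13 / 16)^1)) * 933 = 5358.77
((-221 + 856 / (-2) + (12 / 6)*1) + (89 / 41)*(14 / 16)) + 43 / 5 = -1043861 / 1640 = -636.50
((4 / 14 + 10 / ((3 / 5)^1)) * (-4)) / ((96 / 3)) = -89 / 42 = -2.12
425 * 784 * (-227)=-75636400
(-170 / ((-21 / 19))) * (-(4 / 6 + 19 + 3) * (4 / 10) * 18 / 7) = -3585.96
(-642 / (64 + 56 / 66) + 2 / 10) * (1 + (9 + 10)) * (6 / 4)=-291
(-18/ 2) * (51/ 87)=-153/ 29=-5.28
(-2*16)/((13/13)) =-32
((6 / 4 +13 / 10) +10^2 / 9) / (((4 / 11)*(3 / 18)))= 3443 / 15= 229.53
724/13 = 55.69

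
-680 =-680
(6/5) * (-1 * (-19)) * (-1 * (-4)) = 456/5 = 91.20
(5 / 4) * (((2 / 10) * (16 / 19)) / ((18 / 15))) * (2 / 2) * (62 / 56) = 155 / 798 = 0.19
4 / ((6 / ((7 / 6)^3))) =343 / 324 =1.06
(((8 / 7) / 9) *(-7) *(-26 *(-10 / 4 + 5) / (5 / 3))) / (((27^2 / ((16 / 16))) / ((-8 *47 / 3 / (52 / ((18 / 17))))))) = -1504 / 12393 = -0.12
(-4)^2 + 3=19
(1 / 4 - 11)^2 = 1849 / 16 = 115.56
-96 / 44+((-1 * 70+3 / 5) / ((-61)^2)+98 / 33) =472279 / 613965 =0.77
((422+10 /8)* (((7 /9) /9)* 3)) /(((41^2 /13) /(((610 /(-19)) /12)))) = -46989215 /20696472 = -2.27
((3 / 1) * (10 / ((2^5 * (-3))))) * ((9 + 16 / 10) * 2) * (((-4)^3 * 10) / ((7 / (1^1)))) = 4240 / 7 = 605.71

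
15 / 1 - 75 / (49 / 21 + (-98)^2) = 432060 / 28819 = 14.99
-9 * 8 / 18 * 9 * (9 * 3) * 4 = -3888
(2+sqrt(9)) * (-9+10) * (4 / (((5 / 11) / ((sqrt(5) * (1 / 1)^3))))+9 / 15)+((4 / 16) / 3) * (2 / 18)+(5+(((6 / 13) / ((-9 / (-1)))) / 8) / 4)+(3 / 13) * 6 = 52765 / 5616+44 * sqrt(5) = 107.78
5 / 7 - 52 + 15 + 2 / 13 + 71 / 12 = -32995 / 1092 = -30.22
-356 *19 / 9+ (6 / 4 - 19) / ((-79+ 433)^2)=-751.56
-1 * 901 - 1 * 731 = -1632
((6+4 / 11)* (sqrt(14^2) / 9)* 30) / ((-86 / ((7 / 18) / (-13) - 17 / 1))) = 9763250 / 166023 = 58.81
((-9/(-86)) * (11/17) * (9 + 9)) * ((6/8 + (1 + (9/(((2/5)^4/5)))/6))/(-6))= -2801007/46784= -59.87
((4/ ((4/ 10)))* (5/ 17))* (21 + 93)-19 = 5377/ 17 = 316.29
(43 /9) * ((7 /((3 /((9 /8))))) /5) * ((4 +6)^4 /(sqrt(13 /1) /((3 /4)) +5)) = 1128750 /17-301000 * sqrt(13) /17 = 2557.59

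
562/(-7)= -562/7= -80.29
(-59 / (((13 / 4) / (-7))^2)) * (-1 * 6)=277536 / 169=1642.22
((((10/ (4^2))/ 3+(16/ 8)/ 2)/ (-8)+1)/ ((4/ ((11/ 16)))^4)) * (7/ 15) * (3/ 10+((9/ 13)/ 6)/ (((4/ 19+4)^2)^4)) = 24290142640236099141207/ 234187180623265792000000000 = 0.00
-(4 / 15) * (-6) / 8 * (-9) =-9 / 5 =-1.80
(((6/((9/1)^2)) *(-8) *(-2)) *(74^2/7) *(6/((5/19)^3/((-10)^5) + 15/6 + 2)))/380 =5060700160/1555621137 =3.25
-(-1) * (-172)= -172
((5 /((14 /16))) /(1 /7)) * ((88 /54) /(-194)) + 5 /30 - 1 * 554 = -2902739 /5238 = -554.17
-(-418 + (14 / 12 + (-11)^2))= 1775 / 6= 295.83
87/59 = 1.47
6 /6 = 1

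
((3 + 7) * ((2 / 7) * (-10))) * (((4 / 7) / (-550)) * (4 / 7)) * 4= 256 / 3773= 0.07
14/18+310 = 2797/9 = 310.78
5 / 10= 1 / 2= 0.50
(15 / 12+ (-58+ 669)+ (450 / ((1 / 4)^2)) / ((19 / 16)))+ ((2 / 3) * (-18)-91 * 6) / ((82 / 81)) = 19083047 / 3116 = 6124.21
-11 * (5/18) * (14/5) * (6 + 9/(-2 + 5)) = -77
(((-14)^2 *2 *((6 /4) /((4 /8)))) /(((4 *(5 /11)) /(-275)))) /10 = -17787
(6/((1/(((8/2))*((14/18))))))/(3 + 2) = 56/15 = 3.73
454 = 454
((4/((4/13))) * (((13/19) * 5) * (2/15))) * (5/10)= 169/57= 2.96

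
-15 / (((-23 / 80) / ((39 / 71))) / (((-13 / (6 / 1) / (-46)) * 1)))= 50700 / 37559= 1.35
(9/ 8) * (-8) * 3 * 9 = -243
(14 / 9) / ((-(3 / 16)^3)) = -57344 / 243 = -235.98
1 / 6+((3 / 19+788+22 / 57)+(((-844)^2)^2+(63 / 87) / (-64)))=17893749779473233 / 35264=507422577684.70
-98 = -98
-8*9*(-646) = 46512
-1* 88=-88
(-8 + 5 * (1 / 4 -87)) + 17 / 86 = -75947 / 172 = -441.55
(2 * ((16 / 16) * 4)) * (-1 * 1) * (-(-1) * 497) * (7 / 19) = -27832 / 19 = -1464.84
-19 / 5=-3.80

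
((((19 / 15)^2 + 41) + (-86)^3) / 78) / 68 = -71551507 / 596700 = -119.91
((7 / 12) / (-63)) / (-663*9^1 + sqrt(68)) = sqrt(17) / 1922671134 + 13 / 8377652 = 0.00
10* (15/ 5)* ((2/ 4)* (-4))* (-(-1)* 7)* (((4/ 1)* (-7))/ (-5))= -2352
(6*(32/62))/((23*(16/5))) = 30/713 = 0.04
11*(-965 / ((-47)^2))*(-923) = 9797645 / 2209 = 4435.33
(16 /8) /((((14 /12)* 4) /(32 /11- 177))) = -5745 /77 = -74.61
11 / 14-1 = -0.21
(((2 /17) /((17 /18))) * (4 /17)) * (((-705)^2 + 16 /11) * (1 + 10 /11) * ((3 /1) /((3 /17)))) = 16533087984 /34969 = 472792.70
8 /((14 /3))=12 /7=1.71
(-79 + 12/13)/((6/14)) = -7105/39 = -182.18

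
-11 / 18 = -0.61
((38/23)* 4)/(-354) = -76/4071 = -0.02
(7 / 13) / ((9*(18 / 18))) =7 / 117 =0.06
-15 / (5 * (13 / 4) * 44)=-3 / 143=-0.02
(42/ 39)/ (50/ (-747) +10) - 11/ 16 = -31919/ 55120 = -0.58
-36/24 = -1.50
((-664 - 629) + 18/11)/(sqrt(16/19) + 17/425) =2249125/36597 - 11837500* sqrt(19)/36597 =-1348.45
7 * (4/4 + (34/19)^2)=10619/361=29.42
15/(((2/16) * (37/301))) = 36120/37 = 976.22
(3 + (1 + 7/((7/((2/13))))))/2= 27/13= 2.08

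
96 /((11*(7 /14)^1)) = 192 /11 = 17.45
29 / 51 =0.57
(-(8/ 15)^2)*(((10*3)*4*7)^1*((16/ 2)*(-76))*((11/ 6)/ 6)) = 5992448/ 135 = 44388.50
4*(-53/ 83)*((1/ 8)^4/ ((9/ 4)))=-53/ 191232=-0.00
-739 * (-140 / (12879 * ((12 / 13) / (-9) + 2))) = 4.23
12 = 12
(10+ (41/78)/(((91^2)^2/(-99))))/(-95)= -17829488507/169380153670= -0.11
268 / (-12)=-67 / 3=-22.33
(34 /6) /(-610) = -17 /1830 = -0.01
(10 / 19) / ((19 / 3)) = 30 / 361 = 0.08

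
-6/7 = -0.86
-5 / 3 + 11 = 28 / 3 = 9.33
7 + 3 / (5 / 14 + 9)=959 / 131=7.32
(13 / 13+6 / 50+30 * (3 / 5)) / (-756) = -239 / 9450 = -0.03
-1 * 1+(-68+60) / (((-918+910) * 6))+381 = 2281 / 6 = 380.17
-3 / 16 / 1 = -0.19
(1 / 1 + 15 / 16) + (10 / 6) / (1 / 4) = 413 / 48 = 8.60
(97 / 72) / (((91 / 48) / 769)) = 149186 / 273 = 546.47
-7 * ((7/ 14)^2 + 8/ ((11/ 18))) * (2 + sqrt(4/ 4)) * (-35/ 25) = 86289/ 220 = 392.22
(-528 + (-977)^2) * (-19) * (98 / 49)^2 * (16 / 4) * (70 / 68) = -298546195.29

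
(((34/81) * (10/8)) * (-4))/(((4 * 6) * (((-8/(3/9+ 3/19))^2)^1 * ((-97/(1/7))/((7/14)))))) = 595/2450629728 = 0.00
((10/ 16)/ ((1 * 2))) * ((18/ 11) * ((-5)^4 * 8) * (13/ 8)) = 365625/ 88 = 4154.83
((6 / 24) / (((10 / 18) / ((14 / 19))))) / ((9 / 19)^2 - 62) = -1197 / 223010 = -0.01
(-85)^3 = -614125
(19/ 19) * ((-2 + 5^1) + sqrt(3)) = sqrt(3) + 3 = 4.73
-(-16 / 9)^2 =-3.16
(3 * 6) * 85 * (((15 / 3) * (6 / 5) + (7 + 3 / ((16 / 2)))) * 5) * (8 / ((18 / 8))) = 363800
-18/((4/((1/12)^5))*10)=-1/552960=-0.00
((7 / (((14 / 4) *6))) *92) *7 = 644 / 3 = 214.67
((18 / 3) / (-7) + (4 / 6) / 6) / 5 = -47 / 315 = -0.15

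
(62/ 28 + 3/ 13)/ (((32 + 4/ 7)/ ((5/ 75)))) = 89/ 17784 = 0.01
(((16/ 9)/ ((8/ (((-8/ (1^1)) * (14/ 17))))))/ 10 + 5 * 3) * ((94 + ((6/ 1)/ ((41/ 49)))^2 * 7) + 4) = 1749424754/ 257193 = 6801.99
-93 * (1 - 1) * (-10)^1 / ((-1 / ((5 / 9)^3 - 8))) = 0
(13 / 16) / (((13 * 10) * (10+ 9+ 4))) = 0.00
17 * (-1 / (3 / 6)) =-34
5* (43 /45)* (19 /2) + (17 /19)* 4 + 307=355.97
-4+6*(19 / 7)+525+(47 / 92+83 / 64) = 539.09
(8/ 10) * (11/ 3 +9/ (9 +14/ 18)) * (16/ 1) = 9688/ 165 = 58.72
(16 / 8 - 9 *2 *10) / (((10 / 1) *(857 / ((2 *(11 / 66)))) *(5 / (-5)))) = 89 / 12855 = 0.01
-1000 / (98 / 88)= -44000 / 49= -897.96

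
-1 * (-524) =524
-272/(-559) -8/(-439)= 123880/245401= 0.50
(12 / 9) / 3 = 0.44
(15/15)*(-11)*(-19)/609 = 209/609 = 0.34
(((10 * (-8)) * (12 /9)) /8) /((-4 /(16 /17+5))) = 1010 /51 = 19.80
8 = 8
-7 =-7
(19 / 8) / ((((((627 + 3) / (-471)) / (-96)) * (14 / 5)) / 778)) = 2320774 / 49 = 47362.73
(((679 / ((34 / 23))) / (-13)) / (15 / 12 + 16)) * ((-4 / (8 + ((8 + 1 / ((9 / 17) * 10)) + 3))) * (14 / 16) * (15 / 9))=237650 / 381667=0.62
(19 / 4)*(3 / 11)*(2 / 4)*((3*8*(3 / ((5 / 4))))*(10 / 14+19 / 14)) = 29754 / 385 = 77.28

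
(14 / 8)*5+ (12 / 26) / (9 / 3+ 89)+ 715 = 865611 / 1196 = 723.76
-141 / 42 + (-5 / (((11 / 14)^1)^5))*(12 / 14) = -17.67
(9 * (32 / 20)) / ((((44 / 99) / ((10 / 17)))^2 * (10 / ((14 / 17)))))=10206 / 4913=2.08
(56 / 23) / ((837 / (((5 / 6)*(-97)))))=-13580 / 57753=-0.24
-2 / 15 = -0.13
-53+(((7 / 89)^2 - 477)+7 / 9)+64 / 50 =-940900802 / 1782225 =-527.94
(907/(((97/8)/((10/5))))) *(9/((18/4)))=29024/97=299.22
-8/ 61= -0.13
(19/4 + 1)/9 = 23/36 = 0.64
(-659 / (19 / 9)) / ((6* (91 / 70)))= -9885 / 247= -40.02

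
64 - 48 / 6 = 56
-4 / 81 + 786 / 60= 10571 / 810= 13.05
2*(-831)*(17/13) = -28254/13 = -2173.38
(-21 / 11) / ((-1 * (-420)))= -1 / 220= -0.00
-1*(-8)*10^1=80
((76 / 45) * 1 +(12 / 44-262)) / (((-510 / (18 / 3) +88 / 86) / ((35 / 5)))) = 38744419 / 1787445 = 21.68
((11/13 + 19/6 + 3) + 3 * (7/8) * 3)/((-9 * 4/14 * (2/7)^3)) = -11152645/44928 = -248.23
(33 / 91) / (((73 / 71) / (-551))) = -1290993 / 6643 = -194.34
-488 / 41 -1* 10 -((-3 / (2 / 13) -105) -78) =14809 / 82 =180.60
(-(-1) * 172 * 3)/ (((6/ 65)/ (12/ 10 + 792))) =4433988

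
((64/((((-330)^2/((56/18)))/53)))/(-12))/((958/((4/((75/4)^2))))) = -189952/1980567703125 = -0.00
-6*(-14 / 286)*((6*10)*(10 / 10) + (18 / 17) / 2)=43218 / 2431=17.78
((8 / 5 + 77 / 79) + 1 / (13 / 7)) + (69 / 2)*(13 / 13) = 386287 / 10270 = 37.61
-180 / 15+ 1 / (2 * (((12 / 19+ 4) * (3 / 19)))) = -5975 / 528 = -11.32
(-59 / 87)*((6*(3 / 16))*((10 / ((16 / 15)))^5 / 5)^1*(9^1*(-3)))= 2268158203125 / 7602176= 298356.44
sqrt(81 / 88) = 9* sqrt(22) / 44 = 0.96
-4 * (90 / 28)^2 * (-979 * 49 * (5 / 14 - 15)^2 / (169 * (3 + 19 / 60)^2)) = 74982160687500 / 327935881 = 228648.85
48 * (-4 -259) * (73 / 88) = -10472.18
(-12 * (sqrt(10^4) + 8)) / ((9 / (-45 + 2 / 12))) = 6456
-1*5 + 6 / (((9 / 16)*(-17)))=-5.63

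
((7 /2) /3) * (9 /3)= 7 /2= 3.50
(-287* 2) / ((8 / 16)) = -1148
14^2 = 196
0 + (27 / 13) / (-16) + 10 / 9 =1837 / 1872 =0.98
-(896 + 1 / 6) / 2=-5377 / 12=-448.08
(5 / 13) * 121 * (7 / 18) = 4235 / 234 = 18.10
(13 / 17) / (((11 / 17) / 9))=117 / 11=10.64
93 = 93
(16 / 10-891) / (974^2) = -4447 / 4743380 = -0.00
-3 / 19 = -0.16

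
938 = 938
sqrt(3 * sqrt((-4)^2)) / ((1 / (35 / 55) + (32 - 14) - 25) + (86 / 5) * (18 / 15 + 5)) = 175 * sqrt(3) / 8856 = 0.03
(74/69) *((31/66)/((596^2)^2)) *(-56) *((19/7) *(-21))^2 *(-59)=171009671/3990392110496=0.00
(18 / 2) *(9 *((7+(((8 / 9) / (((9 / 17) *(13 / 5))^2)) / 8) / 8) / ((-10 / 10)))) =-6906481 / 12168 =-567.59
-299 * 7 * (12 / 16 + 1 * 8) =-73255 / 4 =-18313.75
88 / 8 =11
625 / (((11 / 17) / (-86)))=-913750 / 11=-83068.18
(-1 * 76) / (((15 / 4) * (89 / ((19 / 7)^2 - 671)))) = 9885472 / 65415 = 151.12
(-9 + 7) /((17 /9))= -18 /17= -1.06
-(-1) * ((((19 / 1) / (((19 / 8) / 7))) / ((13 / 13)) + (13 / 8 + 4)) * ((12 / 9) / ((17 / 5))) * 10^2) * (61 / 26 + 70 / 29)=448625 / 39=11503.21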